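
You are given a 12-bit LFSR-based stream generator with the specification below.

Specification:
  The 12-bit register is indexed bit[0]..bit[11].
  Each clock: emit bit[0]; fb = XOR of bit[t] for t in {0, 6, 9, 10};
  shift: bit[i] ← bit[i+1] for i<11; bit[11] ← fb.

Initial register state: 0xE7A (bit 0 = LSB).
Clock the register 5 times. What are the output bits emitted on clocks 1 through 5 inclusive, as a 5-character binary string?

reg_0 = 0xE7A
clock 1: out=0, reg = 0xF3D
clock 2: out=1, reg = 0xF9E
clock 3: out=0, reg = 0x7CF
clock 4: out=1, reg = 0x3E7
clock 5: out=1, reg = 0x9F3

01011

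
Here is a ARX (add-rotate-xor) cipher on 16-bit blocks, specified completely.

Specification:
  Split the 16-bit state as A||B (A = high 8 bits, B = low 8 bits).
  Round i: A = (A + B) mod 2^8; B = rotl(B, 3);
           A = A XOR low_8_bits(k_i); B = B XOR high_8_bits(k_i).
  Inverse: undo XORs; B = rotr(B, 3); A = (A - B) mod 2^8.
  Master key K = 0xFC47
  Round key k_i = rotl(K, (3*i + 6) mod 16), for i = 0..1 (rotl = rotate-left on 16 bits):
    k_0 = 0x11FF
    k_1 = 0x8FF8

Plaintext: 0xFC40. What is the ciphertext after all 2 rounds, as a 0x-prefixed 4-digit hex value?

s_0 = plaintext = 0xFC40
s_1 = Round(s_0, k_0) = 0xC313
s_2 = Round(s_1, k_1) = 0x2E17

0x2E17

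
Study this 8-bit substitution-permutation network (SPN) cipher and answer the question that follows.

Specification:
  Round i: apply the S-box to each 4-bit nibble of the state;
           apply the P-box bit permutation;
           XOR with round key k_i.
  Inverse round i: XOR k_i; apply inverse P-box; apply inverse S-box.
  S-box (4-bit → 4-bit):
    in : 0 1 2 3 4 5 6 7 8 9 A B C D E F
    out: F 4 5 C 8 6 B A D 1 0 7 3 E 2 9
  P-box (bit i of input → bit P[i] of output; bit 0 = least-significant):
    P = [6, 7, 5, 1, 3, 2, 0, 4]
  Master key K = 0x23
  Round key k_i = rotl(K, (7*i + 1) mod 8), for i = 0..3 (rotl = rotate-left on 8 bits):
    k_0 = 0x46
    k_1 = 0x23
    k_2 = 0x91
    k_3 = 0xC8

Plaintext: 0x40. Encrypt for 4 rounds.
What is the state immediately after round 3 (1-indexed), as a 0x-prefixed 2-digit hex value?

0x58

s_0 = plaintext = 0x40
s_1 = Round(s_0, k_0) = 0xB4
s_2 = Round(s_1, k_1) = 0x2C
s_3 = Round(s_2, k_2) = 0x58
s_4 = Round(s_3, k_3) = 0xAF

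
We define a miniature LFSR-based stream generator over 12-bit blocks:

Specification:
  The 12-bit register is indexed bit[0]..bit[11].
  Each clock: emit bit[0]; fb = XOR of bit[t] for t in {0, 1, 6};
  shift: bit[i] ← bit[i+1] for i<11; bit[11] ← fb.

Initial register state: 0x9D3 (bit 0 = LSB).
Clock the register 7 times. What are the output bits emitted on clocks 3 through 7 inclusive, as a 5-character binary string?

00101

reg_0 = 0x9D3
clock 1: out=1, reg = 0xCE9
clock 2: out=1, reg = 0x674
clock 3: out=0, reg = 0xB3A
clock 4: out=0, reg = 0xD9D
clock 5: out=1, reg = 0xECE
clock 6: out=0, reg = 0x767
clock 7: out=1, reg = 0xBB3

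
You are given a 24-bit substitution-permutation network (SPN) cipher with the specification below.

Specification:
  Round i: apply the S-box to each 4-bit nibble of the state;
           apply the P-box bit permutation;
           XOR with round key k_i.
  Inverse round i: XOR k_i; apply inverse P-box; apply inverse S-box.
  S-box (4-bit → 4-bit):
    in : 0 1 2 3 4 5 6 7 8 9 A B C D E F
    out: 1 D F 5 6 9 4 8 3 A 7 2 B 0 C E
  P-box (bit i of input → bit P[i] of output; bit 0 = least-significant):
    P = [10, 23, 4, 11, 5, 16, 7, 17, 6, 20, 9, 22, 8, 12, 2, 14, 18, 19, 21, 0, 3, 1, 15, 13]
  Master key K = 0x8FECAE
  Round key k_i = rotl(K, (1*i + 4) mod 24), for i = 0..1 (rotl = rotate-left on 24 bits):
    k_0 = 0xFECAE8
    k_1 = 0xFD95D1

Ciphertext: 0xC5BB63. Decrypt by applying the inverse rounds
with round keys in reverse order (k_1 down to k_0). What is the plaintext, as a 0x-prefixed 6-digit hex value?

0x0FB1E1

s_0 = ciphertext = 0xC5BB63
s_1 = InvRound(s_0, k_1) = 0x94D431
s_2 = InvRound(s_1, k_0) = 0x0FB1E1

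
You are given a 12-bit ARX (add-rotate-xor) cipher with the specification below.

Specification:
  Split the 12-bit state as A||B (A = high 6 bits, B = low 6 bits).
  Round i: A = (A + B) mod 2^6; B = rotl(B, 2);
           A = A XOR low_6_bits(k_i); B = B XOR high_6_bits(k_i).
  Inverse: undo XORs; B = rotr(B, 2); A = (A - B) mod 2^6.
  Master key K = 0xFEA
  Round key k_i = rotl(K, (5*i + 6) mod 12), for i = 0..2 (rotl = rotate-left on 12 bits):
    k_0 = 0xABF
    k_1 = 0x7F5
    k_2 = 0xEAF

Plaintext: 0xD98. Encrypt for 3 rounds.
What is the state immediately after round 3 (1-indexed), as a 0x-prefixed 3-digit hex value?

0x4F5

s_0 = plaintext = 0xD98
s_1 = Round(s_0, k_0) = 0xC4B
s_2 = Round(s_1, k_1) = 0x273
s_3 = Round(s_2, k_2) = 0x4F5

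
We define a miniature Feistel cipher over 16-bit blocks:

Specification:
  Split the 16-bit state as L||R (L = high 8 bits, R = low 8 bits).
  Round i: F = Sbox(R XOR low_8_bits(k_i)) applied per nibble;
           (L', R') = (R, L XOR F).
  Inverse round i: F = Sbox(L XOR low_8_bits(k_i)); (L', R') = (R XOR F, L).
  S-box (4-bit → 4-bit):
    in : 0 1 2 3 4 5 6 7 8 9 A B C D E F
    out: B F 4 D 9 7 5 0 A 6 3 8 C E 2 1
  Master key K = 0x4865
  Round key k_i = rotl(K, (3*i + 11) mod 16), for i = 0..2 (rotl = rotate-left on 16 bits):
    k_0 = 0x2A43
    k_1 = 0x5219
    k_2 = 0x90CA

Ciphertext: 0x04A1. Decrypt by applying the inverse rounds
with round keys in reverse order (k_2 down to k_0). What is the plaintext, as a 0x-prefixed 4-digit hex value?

s_0 = ciphertext = 0x04A1
s_1 = InvRound(s_0, k_2) = 0x6304
s_2 = InvRound(s_1, k_1) = 0x0763
s_3 = InvRound(s_2, k_0) = 0xFA07

0xFA07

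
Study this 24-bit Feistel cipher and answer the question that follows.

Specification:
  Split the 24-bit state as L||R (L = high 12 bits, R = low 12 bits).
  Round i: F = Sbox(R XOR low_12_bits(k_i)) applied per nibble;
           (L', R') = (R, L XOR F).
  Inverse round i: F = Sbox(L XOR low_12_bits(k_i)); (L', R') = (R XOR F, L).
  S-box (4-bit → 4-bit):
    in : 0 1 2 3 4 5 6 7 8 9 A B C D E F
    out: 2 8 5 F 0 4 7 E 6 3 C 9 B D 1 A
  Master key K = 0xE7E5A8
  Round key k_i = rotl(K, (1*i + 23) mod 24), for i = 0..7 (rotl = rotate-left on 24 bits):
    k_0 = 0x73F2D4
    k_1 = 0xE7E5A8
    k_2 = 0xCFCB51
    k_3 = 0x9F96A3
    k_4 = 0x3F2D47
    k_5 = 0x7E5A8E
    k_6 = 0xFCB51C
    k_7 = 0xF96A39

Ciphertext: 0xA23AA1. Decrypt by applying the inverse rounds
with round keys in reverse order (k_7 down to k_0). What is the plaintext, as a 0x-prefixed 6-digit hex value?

s_0 = ciphertext = 0xA23AA1
s_1 = InvRound(s_0, k_7) = 0x82DA23
s_2 = InvRound(s_1, k_6) = 0x7DB82D
s_3 = InvRound(s_2, k_5) = 0x5697DB
s_4 = InvRound(s_3, k_4) = 0x18A569
s_5 = InvRound(s_4, k_3) = 0xB3A18A
s_6 = InvRound(s_5, k_2) = 0x3F3B3A
s_7 = InvRound(s_6, k_1) = 0xC733F3
s_8 = InvRound(s_7, k_0) = 0x23DC73

0x23DC73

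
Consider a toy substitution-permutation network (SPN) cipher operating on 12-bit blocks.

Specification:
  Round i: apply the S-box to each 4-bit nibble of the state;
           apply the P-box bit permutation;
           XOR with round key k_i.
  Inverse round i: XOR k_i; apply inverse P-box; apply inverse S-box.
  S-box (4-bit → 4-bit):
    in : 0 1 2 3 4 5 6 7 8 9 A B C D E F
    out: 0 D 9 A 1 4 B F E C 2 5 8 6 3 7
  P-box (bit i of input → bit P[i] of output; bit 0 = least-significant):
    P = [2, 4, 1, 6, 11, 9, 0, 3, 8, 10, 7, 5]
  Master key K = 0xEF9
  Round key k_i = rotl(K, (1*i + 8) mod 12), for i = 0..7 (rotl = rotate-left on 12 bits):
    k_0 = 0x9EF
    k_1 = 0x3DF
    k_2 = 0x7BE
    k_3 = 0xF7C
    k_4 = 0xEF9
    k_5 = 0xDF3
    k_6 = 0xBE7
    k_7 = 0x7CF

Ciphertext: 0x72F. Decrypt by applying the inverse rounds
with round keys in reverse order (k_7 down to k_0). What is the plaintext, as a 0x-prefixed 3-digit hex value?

s_0 = ciphertext = 0x72F
s_1 = InvRound(s_0, k_7) = 0x90C
s_2 = InvRound(s_1, k_6) = 0x989
s_3 = InvRound(s_2, k_5) = 0x3C8
s_4 = InvRound(s_3, k_4) = 0x6BA
s_5 = InvRound(s_4, k_3) = 0xB41
s_6 = InvRound(s_5, k_2) = 0x817
s_7 = InvRound(s_6, k_1) = 0xB6C
s_8 = InvRound(s_7, k_0) = 0x5D5

0x5D5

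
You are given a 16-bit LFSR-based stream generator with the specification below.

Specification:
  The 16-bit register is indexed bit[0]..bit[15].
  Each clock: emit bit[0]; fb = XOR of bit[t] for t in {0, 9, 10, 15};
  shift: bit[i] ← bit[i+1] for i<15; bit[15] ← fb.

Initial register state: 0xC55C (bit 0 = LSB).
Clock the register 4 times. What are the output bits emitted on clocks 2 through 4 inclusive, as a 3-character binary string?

reg_0 = 0xC55C
clock 1: out=0, reg = 0x62AE
clock 2: out=0, reg = 0xB157
clock 3: out=1, reg = 0x58AB
clock 4: out=1, reg = 0xAC55

011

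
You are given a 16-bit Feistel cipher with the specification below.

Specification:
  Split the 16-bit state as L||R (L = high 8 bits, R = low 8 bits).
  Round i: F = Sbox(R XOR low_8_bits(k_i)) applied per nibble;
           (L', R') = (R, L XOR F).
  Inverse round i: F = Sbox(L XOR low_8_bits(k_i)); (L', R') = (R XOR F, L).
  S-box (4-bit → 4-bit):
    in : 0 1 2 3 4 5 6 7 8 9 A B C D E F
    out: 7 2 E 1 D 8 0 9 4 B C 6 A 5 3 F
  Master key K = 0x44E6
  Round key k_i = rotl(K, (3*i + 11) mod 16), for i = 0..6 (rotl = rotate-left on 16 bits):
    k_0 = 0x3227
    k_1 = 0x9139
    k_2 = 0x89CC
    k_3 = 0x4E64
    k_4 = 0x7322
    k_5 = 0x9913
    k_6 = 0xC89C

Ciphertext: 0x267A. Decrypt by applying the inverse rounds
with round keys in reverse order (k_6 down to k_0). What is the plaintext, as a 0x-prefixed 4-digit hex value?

s_0 = ciphertext = 0x267A
s_1 = InvRound(s_0, k_6) = 0x1626
s_2 = InvRound(s_1, k_5) = 0x5E16
s_3 = InvRound(s_2, k_4) = 0x8C5E
s_4 = InvRound(s_3, k_3) = 0x6A8C
s_5 = InvRound(s_4, k_2) = 0x4C6A
s_6 = InvRound(s_5, k_1) = 0xF24C
s_7 = InvRound(s_6, k_0) = 0x14F2

0x14F2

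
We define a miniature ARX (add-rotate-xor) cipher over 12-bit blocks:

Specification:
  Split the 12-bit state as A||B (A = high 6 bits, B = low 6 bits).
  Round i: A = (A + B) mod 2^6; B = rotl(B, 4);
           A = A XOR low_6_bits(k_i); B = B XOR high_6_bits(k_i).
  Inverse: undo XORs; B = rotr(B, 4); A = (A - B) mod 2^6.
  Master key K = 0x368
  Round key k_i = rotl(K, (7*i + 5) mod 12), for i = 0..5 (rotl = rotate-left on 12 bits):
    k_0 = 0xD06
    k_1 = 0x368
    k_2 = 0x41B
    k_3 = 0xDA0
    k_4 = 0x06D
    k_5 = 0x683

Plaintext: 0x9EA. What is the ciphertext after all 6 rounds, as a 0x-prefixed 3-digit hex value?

s_0 = plaintext = 0x9EA
s_1 = Round(s_0, k_0) = 0x5DE
s_2 = Round(s_1, k_1) = 0x76A
s_3 = Round(s_2, k_2) = 0x73A
s_4 = Round(s_3, k_3) = 0xD98
s_5 = Round(s_4, k_4) = 0x8C7
s_6 = Round(s_5, k_5) = 0xA6B

0xA6B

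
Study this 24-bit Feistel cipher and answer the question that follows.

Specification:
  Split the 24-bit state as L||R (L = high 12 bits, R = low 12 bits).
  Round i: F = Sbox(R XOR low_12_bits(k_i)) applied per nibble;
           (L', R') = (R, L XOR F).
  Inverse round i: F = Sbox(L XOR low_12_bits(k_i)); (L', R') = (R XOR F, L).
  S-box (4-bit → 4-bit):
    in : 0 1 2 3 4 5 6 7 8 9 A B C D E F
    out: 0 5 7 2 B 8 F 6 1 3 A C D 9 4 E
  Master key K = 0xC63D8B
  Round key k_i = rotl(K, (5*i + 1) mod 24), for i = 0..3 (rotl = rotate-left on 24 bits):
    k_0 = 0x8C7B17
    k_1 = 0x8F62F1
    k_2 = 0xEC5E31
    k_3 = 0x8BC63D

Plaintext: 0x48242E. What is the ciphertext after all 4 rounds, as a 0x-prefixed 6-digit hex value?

0x69F509

s_0 = plaintext = 0x48242E
s_1 = Round(s_0, k_0) = 0x42EAA1
s_2 = Round(s_1, k_1) = 0xAA15AE
s_3 = Round(s_2, k_2) = 0x5AE69F
s_4 = Round(s_3, k_3) = 0x69F509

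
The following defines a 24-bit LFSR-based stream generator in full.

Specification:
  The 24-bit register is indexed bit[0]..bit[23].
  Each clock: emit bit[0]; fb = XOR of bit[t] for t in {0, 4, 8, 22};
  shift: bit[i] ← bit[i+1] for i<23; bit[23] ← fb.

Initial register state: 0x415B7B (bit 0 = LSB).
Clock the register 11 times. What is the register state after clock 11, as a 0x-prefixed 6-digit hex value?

reg_0 = 0x415B7B
clock 1: out=1, reg = 0x20ADBD
clock 2: out=1, reg = 0x9056DE
clock 3: out=0, reg = 0xC82B6F
clock 4: out=1, reg = 0xE415B7
clock 5: out=1, reg = 0x720ADB
clock 6: out=1, reg = 0xB9056D
clock 7: out=1, reg = 0x5C82B6
clock 8: out=0, reg = 0x2E415B
clock 9: out=1, reg = 0x9720AD
clock 10: out=1, reg = 0xCB9056
clock 11: out=0, reg = 0x65C82B

0x65C82B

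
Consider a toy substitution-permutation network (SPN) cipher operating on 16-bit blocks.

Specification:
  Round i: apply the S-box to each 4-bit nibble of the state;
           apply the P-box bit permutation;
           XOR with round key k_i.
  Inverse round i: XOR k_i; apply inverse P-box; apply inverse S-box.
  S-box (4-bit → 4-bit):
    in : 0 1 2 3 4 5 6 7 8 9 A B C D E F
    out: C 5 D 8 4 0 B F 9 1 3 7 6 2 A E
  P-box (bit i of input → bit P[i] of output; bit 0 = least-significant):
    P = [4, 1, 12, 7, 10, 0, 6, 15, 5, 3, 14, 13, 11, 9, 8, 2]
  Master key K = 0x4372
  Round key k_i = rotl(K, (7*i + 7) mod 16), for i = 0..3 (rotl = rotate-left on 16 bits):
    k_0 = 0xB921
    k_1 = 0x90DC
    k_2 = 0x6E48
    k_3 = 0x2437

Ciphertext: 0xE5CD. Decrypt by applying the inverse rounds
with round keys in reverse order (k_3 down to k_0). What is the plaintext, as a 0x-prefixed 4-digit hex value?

s_0 = ciphertext = 0xE5CD
s_1 = InvRound(s_0, k_3) = 0x4B06
s_2 = InvRound(s_1, k_2) = 0x0E1D
s_3 = InvRound(s_2, k_1) = 0xA570
s_4 = InvRound(s_3, k_0) = 0x95B1

0x95B1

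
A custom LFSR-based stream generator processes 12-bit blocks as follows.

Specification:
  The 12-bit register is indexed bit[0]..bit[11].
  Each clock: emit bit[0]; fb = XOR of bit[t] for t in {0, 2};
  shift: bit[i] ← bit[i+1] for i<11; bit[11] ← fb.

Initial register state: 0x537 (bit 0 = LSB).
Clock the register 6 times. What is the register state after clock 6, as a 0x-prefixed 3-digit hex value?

0xE94

reg_0 = 0x537
clock 1: out=1, reg = 0x29B
clock 2: out=1, reg = 0x94D
clock 3: out=1, reg = 0x4A6
clock 4: out=0, reg = 0xA53
clock 5: out=1, reg = 0xD29
clock 6: out=1, reg = 0xE94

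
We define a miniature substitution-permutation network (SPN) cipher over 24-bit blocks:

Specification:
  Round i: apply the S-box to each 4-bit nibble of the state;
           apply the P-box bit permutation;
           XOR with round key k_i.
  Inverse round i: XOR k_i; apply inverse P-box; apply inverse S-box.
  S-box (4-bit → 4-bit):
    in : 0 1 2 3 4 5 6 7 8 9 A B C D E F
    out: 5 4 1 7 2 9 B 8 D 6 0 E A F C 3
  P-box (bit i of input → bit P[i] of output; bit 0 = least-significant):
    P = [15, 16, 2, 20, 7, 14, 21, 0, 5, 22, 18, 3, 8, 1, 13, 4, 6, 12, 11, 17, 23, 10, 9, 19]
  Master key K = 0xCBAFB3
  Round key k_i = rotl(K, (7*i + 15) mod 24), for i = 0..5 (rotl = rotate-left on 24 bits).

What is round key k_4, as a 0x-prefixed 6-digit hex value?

0x9E5D7D

K = 0xCBAFB3
k_0 = rotl(K, (7*0+15) mod 24) = rotl(K, 15) = 0xD9E5D7
k_1 = rotl(K, (7*1+15) mod 24) = rotl(K, 22) = 0xF2EBEC
k_2 = rotl(K, (7*2+15) mod 24) = rotl(K, 5) = 0x75F679
k_3 = rotl(K, (7*3+15) mod 24) = rotl(K, 12) = 0xFB3CBA
k_4 = rotl(K, (7*4+15) mod 24) = rotl(K, 19) = 0x9E5D7D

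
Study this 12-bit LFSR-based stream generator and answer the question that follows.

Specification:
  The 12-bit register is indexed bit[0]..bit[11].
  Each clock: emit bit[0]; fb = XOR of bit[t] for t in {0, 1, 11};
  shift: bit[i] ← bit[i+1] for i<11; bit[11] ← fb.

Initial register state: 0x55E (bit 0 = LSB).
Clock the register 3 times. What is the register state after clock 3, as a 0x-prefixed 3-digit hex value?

reg_0 = 0x55E
clock 1: out=0, reg = 0xAAF
clock 2: out=1, reg = 0xD57
clock 3: out=1, reg = 0xEAB

0xEAB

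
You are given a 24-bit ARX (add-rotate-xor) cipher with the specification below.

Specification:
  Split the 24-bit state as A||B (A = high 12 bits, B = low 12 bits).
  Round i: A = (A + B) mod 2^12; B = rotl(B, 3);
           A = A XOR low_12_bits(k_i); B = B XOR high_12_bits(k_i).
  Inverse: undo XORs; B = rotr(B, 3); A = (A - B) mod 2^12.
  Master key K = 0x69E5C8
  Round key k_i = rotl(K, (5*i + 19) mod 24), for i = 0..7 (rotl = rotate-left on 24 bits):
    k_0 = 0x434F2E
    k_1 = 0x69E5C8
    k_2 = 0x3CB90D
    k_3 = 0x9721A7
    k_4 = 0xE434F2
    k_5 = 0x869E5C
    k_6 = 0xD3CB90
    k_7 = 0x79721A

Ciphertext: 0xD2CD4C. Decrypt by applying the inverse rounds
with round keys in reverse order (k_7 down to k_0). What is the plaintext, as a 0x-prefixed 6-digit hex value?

0x5D96A3

s_0 = ciphertext = 0xD2CD4C
s_1 = InvRound(s_0, k_7) = 0x7DB75B
s_2 = InvRound(s_1, k_6) = 0xCFFF4C
s_3 = InvRound(s_2, k_5) = 0x7BFAE4
s_4 = InvRound(s_3, k_4) = 0x4B9E94
s_5 = InvRound(s_4, k_3) = 0x822CFC
s_6 = InvRound(s_5, k_2) = 0x149FE6
s_7 = InvRound(s_6, k_1) = 0x35212F
s_8 = InvRound(s_7, k_0) = 0x5D96A3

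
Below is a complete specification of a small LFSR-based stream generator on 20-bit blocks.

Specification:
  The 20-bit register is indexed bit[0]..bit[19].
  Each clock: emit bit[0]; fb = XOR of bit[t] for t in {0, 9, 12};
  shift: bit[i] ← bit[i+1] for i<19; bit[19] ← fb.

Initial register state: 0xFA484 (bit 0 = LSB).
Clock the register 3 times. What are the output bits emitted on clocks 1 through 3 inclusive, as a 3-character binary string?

reg_0 = 0xFA484
clock 1: out=0, reg = 0x7D242
clock 2: out=0, reg = 0x3E921
clock 3: out=1, reg = 0x9F490

001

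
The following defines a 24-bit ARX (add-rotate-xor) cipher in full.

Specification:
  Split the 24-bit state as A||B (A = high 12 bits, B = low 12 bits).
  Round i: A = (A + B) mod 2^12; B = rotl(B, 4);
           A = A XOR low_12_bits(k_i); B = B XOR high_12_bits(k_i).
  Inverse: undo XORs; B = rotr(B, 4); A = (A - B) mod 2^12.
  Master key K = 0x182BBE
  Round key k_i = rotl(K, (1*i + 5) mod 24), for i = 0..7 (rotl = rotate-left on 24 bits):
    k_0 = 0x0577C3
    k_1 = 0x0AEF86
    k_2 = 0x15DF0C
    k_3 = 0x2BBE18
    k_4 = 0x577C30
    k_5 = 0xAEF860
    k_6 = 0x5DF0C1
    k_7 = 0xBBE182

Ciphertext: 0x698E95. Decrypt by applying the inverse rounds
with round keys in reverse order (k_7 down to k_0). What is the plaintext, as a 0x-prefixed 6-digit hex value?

s_0 = ciphertext = 0x698E95
s_1 = InvRound(s_0, k_7) = 0xBC8B52
s_2 = InvRound(s_1, k_6) = 0xD21DE8
s_3 = InvRound(s_2, k_5) = 0xDD1770
s_4 = InvRound(s_3, k_4) = 0xAC1720
s_5 = InvRound(s_4, k_3) = 0x980B59
s_6 = InvRound(s_5, k_2) = 0x1EC4A0
s_7 = InvRound(s_6, k_1) = 0x02AE40
s_8 = InvRound(s_7, k_0) = 0x0087E1

0x0087E1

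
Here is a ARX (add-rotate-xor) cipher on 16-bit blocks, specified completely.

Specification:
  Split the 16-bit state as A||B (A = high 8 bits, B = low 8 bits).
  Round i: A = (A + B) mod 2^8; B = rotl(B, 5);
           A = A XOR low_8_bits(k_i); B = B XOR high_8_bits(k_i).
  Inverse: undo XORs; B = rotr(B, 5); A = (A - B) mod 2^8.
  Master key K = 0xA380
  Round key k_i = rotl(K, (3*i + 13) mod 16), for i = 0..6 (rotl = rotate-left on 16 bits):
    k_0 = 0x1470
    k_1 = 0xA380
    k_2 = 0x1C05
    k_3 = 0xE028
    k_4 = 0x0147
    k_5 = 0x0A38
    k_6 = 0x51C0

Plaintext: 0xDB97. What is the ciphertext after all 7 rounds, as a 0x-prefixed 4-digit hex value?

0x265B

s_0 = plaintext = 0xDB97
s_1 = Round(s_0, k_0) = 0x02E6
s_2 = Round(s_1, k_1) = 0x687F
s_3 = Round(s_2, k_2) = 0xE2F3
s_4 = Round(s_3, k_3) = 0xFD9E
s_5 = Round(s_4, k_4) = 0xDCD2
s_6 = Round(s_5, k_5) = 0x9650
s_7 = Round(s_6, k_6) = 0x265B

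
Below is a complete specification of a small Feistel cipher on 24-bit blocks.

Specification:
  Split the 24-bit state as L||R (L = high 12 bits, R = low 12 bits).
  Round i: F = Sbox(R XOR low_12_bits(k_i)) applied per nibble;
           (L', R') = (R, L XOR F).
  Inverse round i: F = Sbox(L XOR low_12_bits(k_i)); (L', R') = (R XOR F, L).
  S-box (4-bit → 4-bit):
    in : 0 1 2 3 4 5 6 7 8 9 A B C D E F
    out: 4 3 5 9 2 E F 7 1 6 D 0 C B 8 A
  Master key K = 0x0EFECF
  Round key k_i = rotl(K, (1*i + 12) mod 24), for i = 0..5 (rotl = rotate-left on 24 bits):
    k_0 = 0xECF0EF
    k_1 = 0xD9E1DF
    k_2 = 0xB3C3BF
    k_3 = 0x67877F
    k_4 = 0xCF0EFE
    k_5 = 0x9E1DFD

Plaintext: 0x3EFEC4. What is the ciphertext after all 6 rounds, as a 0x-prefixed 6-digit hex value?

0x3DCADE

s_0 = plaintext = 0x3EFEC4
s_1 = Round(s_0, k_0) = 0xEC4BBF
s_2 = Round(s_1, k_1) = 0xBBF330
s_3 = Round(s_2, k_2) = 0x330FA5
s_4 = Round(s_3, k_3) = 0xFA528D
s_5 = Round(s_4, k_4) = 0x28D3DC
s_6 = Round(s_5, k_5) = 0x3DCADE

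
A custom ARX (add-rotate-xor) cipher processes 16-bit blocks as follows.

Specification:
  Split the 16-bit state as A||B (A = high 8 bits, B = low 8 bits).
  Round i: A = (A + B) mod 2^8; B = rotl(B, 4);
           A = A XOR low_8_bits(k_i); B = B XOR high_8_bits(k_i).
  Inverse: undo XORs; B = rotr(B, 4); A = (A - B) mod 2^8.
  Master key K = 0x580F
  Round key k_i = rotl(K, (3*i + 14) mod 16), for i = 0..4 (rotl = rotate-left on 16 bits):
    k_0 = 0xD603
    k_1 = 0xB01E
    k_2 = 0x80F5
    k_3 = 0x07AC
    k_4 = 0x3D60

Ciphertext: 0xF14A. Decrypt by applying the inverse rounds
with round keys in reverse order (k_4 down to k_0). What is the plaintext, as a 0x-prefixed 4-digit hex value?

0xCEA5

s_0 = ciphertext = 0xF14A
s_1 = InvRound(s_0, k_4) = 0x1A77
s_2 = InvRound(s_1, k_3) = 0xAF07
s_3 = InvRound(s_2, k_2) = 0xE278
s_4 = InvRound(s_3, k_1) = 0x708C
s_5 = InvRound(s_4, k_0) = 0xCEA5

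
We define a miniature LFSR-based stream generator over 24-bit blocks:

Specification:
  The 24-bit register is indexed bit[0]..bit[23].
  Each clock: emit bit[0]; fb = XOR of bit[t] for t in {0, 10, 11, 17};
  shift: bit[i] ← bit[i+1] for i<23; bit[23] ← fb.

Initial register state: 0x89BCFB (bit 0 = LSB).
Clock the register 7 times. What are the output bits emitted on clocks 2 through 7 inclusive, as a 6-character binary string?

reg_0 = 0x89BCFB
clock 1: out=1, reg = 0xC4DE7D
clock 2: out=1, reg = 0xE26F3E
clock 3: out=0, reg = 0xF1379F
clock 4: out=1, reg = 0x789BCF
clock 5: out=1, reg = 0x3C4DE7
clock 6: out=1, reg = 0x9E26F3
clock 7: out=1, reg = 0xCF1379

101111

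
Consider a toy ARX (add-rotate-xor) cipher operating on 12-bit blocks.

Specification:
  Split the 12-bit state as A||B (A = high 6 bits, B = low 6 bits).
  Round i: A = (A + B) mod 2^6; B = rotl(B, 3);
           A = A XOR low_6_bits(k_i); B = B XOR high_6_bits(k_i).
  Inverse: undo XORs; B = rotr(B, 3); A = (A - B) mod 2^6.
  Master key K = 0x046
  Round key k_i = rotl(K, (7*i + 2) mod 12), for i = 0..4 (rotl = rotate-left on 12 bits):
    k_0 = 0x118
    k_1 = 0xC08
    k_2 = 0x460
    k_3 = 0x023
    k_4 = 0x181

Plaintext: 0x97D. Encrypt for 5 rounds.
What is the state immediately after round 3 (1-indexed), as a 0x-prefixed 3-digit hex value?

0xEBC

s_0 = plaintext = 0x97D
s_1 = Round(s_0, k_0) = 0xEAB
s_2 = Round(s_1, k_1) = 0xB6D
s_3 = Round(s_2, k_2) = 0xEBC
s_4 = Round(s_3, k_3) = 0x567
s_5 = Round(s_4, k_4) = 0xF7A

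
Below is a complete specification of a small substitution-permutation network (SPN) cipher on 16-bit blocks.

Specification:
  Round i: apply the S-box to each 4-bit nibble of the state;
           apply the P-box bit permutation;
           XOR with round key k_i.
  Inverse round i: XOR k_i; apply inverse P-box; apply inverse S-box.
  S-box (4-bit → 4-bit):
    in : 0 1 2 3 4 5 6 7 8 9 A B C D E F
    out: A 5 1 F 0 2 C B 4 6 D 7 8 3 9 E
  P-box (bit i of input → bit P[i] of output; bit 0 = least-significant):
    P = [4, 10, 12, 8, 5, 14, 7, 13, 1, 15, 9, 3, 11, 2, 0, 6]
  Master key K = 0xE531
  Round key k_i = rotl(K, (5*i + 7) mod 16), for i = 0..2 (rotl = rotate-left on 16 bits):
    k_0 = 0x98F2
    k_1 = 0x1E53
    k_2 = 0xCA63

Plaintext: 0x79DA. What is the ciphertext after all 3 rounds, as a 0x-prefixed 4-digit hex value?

s_0 = plaintext = 0x79DA
s_1 = Round(s_0, k_0) = 0x4386
s_2 = Round(s_1, k_1) = 0x8DD9
s_3 = Round(s_2, k_2) = 0x1E40

0x1E40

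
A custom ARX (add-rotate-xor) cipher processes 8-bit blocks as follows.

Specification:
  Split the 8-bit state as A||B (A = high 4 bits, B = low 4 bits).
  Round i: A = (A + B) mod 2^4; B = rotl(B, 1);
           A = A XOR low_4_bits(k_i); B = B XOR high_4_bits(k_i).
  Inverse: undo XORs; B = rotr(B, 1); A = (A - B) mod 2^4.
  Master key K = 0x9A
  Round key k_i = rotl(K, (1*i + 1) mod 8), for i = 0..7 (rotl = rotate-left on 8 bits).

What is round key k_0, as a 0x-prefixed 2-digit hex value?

K = 0x9A
k_0 = rotl(K, (1*0+1) mod 8) = rotl(K, 1) = 0x35

0x35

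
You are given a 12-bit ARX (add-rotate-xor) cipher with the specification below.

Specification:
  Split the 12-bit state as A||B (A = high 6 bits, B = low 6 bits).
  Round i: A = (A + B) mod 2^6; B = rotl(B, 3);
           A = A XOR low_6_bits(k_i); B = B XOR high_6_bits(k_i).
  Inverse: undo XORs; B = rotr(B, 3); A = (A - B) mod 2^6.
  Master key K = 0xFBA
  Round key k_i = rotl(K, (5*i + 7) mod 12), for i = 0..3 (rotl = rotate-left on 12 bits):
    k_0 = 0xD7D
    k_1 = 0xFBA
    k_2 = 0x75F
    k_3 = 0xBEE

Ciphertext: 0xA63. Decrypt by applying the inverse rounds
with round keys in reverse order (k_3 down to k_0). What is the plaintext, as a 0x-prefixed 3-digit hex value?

s_0 = ciphertext = 0xA63
s_1 = InvRound(s_0, k_3) = 0x9A1
s_2 = InvRound(s_1, k_2) = 0x4A7
s_3 = InvRound(s_2, k_1) = 0x74B
s_4 = InvRound(s_3, k_0) = 0xA77

0xA77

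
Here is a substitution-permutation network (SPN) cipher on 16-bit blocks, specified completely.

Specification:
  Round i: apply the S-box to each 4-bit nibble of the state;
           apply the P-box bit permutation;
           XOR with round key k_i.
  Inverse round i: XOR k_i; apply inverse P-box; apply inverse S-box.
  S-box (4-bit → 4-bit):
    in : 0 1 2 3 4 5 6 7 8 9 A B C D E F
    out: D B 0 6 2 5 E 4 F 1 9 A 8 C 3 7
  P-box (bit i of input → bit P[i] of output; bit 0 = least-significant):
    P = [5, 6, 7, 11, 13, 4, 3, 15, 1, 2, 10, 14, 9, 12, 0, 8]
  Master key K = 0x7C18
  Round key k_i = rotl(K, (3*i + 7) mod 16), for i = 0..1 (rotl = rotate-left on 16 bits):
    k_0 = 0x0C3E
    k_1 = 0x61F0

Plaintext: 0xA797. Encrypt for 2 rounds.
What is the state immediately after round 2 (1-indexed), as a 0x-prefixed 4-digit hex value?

s_0 = plaintext = 0xA797
s_1 = Round(s_0, k_0) = 0x2BBE
s_2 = Round(s_1, k_1) = 0xA184

0xA184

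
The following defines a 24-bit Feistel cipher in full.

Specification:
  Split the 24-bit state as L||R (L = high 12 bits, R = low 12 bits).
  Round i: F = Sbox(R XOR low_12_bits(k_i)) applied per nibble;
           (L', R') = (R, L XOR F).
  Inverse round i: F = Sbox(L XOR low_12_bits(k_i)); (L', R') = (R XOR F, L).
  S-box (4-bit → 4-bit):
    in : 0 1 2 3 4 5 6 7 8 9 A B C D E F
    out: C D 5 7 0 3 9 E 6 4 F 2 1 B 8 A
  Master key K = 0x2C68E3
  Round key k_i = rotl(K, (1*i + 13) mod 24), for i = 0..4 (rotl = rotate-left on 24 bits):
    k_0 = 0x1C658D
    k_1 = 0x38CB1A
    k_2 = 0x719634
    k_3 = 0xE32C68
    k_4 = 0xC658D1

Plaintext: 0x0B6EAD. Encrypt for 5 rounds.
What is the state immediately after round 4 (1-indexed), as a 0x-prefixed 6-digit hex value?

s_0 = plaintext = 0x0B6EAD
s_1 = Round(s_0, k_0) = 0xEAD2EA
s_2 = Round(s_1, k_1) = 0x2EAA01
s_3 = Round(s_2, k_2) = 0xA01399
s_4 = Round(s_3, k_3) = 0x3990AC
s_5 = Round(s_4, k_4) = 0x0AC572

0x3990AC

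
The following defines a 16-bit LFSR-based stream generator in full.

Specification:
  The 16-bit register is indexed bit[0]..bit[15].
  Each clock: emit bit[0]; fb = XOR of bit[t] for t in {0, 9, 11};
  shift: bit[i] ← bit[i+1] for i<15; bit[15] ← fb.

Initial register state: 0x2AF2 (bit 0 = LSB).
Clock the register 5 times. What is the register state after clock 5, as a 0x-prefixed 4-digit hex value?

0x1157

reg_0 = 0x2AF2
clock 1: out=0, reg = 0x1579
clock 2: out=1, reg = 0x8ABC
clock 3: out=0, reg = 0x455E
clock 4: out=0, reg = 0x22AF
clock 5: out=1, reg = 0x1157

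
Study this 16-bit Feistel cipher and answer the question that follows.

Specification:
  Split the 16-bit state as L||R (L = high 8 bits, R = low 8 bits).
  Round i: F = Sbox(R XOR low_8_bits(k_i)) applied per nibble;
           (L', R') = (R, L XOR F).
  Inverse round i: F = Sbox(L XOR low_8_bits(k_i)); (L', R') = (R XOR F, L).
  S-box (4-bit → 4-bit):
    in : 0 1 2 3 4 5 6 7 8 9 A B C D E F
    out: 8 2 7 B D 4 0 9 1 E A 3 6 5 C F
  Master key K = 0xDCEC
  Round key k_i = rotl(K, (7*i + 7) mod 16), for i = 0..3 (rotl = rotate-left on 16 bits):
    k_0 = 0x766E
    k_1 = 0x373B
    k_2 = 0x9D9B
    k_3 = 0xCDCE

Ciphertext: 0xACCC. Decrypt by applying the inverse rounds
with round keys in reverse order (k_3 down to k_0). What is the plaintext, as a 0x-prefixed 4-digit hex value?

s_0 = ciphertext = 0xACCC
s_1 = InvRound(s_0, k_3) = 0xCBAC
s_2 = InvRound(s_1, k_2) = 0xE4CB
s_3 = InvRound(s_2, k_1) = 0x94E4
s_4 = InvRound(s_3, k_0) = 0x1E94

0x1E94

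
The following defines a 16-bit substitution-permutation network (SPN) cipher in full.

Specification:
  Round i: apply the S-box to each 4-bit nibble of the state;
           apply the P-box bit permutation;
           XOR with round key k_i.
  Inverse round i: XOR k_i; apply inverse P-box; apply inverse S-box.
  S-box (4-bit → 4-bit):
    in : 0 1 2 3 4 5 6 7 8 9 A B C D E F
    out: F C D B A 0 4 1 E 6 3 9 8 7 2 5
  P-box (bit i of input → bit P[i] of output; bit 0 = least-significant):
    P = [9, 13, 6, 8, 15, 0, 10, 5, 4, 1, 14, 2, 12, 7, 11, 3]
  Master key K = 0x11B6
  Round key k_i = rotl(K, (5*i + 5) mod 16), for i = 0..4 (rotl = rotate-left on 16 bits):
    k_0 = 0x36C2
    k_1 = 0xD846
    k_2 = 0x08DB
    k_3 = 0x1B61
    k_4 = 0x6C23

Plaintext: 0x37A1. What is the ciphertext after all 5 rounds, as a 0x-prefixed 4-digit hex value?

0x7D8E

s_0 = plaintext = 0x37A1
s_1 = Round(s_0, k_0) = 0xA71B
s_2 = Round(s_1, k_1) = 0xCFF6
s_3 = Round(s_2, k_2) = 0xCC83
s_4 = Round(s_3, k_3) = 0x3C4C
s_5 = Round(s_4, k_4) = 0x7D8E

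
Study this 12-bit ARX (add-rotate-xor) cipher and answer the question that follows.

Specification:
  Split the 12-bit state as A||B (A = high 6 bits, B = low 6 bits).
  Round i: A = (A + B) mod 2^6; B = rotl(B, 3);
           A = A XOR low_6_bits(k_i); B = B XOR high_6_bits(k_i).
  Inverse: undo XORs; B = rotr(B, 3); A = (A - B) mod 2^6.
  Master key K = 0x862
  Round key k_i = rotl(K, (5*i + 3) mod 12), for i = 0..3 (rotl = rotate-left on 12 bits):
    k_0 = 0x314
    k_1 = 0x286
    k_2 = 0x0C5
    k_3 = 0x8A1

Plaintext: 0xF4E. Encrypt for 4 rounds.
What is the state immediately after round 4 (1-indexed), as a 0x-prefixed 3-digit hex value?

0x21F

s_0 = plaintext = 0xF4E
s_1 = Round(s_0, k_0) = 0x7FD
s_2 = Round(s_1, k_1) = 0x6A5
s_3 = Round(s_2, k_2) = 0xEAF
s_4 = Round(s_3, k_3) = 0x21F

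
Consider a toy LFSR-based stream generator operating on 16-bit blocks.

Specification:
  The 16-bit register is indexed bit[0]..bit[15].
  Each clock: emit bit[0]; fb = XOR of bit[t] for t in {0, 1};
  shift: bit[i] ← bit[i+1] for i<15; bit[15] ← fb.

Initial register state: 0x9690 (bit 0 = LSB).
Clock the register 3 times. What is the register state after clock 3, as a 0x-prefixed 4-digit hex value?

reg_0 = 0x9690
clock 1: out=0, reg = 0x4B48
clock 2: out=0, reg = 0x25A4
clock 3: out=0, reg = 0x12D2

0x12D2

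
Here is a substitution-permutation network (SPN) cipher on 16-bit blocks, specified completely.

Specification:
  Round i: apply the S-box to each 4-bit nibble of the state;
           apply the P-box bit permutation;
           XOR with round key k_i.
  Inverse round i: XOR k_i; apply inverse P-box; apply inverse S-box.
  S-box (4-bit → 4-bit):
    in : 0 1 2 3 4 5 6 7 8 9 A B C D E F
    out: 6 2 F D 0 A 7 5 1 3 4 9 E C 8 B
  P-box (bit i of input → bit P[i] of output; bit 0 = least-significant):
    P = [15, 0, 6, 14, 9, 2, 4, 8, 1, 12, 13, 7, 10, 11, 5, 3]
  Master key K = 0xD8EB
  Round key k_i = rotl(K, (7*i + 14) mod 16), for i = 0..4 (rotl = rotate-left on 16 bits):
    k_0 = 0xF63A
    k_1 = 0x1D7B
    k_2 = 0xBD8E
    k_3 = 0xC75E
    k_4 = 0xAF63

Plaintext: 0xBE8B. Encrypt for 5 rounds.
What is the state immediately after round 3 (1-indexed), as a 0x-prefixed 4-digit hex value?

0x5DC3

s_0 = plaintext = 0xBE8B
s_1 = Round(s_0, k_0) = 0x30B2
s_2 = Round(s_1, k_1) = 0xEA12
s_3 = Round(s_2, k_2) = 0x5DC3
s_4 = Round(s_3, k_3) = 0x2E82
s_5 = Round(s_4, k_4) = 0x618A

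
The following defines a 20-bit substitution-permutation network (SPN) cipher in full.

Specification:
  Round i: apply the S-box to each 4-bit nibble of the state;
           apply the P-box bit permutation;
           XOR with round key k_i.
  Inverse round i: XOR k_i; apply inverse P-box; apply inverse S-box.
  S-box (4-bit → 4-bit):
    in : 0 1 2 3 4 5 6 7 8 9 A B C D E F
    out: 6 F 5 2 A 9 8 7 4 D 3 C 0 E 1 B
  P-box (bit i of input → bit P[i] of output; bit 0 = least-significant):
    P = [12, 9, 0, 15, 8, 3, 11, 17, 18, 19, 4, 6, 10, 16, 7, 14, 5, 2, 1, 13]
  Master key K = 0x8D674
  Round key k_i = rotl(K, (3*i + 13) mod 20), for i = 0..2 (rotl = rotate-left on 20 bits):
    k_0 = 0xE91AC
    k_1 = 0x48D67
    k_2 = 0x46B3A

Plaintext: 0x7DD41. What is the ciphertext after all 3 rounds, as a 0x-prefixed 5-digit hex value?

0x25D17

s_0 = plaintext = 0x7DD41
s_1 = Round(s_0, k_0) = 0x54353
s_2 = Round(s_1, k_1) = 0xFEE47
s_3 = Round(s_2, k_2) = 0x25D17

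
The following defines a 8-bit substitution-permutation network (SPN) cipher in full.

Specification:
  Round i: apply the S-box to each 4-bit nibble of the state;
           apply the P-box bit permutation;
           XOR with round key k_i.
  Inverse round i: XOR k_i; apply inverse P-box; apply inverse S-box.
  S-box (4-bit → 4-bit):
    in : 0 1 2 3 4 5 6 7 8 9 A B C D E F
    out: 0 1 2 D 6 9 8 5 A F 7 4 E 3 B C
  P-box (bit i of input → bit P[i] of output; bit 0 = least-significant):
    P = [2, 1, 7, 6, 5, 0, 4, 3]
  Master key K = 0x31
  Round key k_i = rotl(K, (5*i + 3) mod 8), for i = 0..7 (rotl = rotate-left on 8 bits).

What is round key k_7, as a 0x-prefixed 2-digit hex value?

K = 0x31
k_0 = rotl(K, (5*0+3) mod 8) = rotl(K, 3) = 0x89
k_1 = rotl(K, (5*1+3) mod 8) = rotl(K, 0) = 0x31
k_2 = rotl(K, (5*2+3) mod 8) = rotl(K, 5) = 0x26
k_3 = rotl(K, (5*3+3) mod 8) = rotl(K, 2) = 0xC4
k_4 = rotl(K, (5*4+3) mod 8) = rotl(K, 7) = 0x98
k_5 = rotl(K, (5*5+3) mod 8) = rotl(K, 4) = 0x13
k_6 = rotl(K, (5*6+3) mod 8) = rotl(K, 1) = 0x62
k_7 = rotl(K, (5*7+3) mod 8) = rotl(K, 6) = 0x4C

0x4C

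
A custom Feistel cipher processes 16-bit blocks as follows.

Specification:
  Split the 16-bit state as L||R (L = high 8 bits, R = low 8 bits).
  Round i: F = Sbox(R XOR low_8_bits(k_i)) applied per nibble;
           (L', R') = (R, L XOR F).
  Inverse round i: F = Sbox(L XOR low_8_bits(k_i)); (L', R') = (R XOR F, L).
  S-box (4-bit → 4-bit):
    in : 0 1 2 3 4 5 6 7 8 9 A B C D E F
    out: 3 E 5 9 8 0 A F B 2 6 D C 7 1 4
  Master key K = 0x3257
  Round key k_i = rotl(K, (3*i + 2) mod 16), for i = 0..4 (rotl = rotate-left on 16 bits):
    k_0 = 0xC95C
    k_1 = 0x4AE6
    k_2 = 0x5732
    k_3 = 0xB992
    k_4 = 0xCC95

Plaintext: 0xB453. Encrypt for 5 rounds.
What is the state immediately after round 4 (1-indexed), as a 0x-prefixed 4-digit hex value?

s_0 = plaintext = 0xB453
s_1 = Round(s_0, k_0) = 0x5380
s_2 = Round(s_1, k_1) = 0x80F9
s_3 = Round(s_2, k_2) = 0xF94D
s_4 = Round(s_3, k_3) = 0x4D8D
s_5 = Round(s_4, k_4) = 0x8DA6

0x4D8D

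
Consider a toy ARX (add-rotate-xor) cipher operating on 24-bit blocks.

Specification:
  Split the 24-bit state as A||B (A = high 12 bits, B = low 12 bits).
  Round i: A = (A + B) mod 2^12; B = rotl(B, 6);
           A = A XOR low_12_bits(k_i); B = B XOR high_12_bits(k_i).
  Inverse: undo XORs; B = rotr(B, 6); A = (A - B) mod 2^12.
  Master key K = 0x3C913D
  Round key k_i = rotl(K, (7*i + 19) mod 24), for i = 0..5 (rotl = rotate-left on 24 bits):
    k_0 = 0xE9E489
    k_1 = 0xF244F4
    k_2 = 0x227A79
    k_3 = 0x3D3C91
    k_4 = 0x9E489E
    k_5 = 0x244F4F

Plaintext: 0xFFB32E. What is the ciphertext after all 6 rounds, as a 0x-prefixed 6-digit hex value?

s_0 = plaintext = 0xFFB32E
s_1 = Round(s_0, k_0) = 0x7A0512
s_2 = Round(s_1, k_1) = 0x846BB0
s_3 = Round(s_2, k_2) = 0x98FE09
s_4 = Round(s_3, k_3) = 0xB091AB
s_5 = Round(s_4, k_4) = 0x42A322
s_6 = Round(s_5, k_5) = 0x803AC8

0x803AC8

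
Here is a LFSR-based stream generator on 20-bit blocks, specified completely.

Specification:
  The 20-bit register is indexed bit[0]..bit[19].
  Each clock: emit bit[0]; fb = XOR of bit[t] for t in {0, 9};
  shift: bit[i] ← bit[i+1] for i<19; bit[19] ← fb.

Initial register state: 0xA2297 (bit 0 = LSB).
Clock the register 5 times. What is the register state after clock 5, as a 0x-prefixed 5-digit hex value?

0x35114

reg_0 = 0xA2297
clock 1: out=1, reg = 0x5114B
clock 2: out=1, reg = 0xA88A5
clock 3: out=1, reg = 0xD4452
clock 4: out=0, reg = 0x6A229
clock 5: out=1, reg = 0x35114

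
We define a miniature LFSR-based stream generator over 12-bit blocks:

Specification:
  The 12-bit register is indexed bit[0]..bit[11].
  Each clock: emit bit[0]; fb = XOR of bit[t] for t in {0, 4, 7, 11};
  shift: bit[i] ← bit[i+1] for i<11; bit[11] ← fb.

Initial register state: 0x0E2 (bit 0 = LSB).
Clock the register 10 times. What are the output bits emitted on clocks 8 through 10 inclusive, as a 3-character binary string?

100

reg_0 = 0x0E2
clock 1: out=0, reg = 0x871
clock 2: out=1, reg = 0xC38
clock 3: out=0, reg = 0x61C
clock 4: out=0, reg = 0xB0E
clock 5: out=0, reg = 0xD87
clock 6: out=1, reg = 0xEC3
clock 7: out=1, reg = 0xF61
clock 8: out=1, reg = 0x7B0
clock 9: out=0, reg = 0x3D8
clock 10: out=0, reg = 0x1EC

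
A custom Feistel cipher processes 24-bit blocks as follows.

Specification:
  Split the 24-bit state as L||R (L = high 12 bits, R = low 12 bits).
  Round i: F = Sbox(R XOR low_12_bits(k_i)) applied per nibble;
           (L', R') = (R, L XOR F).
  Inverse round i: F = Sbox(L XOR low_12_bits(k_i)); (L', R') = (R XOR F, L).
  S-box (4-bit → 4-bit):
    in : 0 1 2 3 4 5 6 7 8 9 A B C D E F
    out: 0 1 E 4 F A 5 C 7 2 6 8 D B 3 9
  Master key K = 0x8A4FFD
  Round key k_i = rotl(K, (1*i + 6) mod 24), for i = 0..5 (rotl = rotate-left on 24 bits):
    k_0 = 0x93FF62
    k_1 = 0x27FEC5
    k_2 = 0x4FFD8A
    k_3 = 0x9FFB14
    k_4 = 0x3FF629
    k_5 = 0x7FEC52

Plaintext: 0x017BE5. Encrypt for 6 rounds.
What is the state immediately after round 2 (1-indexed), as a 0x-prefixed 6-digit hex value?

0xF6BA86

s_0 = plaintext = 0x017BE5
s_1 = Round(s_0, k_0) = 0xBE5F6B
s_2 = Round(s_1, k_1) = 0xF6BA86
s_3 = Round(s_2, k_2) = 0xA86366
s_4 = Round(s_3, k_3) = 0x366D48
s_5 = Round(s_4, k_4) = 0xD48B37
s_6 = Round(s_5, k_5) = 0xB37112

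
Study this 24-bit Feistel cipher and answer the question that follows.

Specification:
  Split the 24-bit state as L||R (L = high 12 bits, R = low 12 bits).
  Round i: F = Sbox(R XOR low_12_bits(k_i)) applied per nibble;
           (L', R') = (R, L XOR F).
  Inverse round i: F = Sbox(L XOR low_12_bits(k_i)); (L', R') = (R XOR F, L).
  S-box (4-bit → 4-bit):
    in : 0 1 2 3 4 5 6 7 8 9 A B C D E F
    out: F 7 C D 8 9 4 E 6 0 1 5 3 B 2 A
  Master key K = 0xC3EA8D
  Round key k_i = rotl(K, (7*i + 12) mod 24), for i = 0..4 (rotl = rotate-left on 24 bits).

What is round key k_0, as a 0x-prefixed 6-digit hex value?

0xA8DC3E

K = 0xC3EA8D
k_0 = rotl(K, (7*0+12) mod 24) = rotl(K, 12) = 0xA8DC3E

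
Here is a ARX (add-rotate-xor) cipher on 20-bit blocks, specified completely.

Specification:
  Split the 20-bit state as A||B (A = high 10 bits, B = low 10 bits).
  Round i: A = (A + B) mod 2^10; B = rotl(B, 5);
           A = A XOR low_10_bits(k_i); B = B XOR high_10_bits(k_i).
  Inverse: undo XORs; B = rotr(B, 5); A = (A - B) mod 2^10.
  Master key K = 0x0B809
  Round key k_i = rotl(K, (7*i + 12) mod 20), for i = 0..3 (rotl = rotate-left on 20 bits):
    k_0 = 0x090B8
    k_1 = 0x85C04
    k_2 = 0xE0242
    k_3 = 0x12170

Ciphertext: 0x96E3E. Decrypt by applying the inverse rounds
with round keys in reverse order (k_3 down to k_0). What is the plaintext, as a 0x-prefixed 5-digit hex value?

0xEB4FC

s_0 = ciphertext = 0x96E3E
s_1 = InvRound(s_0, k_3) = 0x162D3
s_2 = InvRound(s_1, k_2) = 0xEC26A
s_3 = InvRound(s_2, k_1) = 0x047A3
s_4 = InvRound(s_3, k_0) = 0xEB4FC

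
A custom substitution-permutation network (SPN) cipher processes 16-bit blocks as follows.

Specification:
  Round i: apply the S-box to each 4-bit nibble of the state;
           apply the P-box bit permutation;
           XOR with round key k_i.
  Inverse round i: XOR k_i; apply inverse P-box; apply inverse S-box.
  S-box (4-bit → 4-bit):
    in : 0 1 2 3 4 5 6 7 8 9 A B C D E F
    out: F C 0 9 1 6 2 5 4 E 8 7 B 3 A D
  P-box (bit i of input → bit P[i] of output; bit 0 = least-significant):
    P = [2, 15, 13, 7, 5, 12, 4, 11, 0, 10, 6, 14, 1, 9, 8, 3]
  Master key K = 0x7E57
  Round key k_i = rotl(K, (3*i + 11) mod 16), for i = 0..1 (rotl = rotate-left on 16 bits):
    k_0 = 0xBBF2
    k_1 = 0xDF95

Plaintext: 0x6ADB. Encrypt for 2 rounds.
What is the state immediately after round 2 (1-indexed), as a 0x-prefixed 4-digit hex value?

0x0BF7

s_0 = plaintext = 0x6ADB
s_1 = Round(s_0, k_0) = 0x49D6
s_2 = Round(s_1, k_1) = 0x0BF7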